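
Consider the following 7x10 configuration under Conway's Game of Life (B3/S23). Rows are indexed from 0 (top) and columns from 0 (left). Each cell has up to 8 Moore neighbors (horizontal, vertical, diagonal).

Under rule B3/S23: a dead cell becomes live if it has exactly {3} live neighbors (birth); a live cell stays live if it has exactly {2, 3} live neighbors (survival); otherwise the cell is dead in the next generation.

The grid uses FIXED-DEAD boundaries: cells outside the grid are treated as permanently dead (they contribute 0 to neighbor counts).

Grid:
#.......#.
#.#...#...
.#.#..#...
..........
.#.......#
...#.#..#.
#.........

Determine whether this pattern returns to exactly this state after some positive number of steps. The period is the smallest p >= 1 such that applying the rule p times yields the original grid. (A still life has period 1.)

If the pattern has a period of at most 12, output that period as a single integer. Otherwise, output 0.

Simulating and comparing each generation to the original:
Gen 0 (original, given above): 14 live cells
Gen 1: 7 live cells, differs from original
Gen 2: 7 live cells, differs from original
Gen 3: 7 live cells, differs from original
Gen 4: 8 live cells, differs from original
Gen 5: 12 live cells, differs from original
Gen 6: 10 live cells, differs from original
Gen 7: 17 live cells, differs from original
Gen 8: 7 live cells, differs from original
Gen 9: 3 live cells, differs from original
Gen 10: 3 live cells, differs from original
Gen 11: 3 live cells, differs from original
Gen 12: 3 live cells, differs from original
No period found within 12 steps.

Answer: 0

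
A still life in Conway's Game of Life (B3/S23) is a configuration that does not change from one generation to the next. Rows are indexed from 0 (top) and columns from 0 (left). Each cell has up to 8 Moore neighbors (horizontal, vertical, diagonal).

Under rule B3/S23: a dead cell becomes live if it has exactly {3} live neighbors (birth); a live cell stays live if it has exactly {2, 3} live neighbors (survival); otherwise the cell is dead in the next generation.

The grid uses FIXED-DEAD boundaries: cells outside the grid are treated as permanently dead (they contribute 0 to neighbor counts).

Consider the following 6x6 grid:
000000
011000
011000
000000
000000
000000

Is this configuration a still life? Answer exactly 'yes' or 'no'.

Answer: yes

Derivation:
Compute generation 1 and compare to generation 0 (given above):
Generation 1:
000000
011000
011000
000000
000000
000000
The grids are IDENTICAL -> still life.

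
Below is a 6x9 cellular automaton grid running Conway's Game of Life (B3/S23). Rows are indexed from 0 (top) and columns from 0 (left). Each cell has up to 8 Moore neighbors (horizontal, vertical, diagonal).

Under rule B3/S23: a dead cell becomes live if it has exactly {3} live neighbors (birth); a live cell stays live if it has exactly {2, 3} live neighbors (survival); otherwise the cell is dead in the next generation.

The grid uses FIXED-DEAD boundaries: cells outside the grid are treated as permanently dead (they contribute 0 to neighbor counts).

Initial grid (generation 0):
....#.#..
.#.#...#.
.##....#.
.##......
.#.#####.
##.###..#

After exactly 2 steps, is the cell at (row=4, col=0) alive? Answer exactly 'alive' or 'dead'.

Simulating step by step:
Generation 0 (given above): 22 live cells
Generation 1: 16 live cells
.........
.#.#..##.
#..#.....
#...##.#.
......##.
##.#...#.
Generation 2: 18 live cells
.........
..#......
####.#.#.
....##.#.
##..##.##
......##.

Cell (4,0) at generation 2: 1 -> alive

Answer: alive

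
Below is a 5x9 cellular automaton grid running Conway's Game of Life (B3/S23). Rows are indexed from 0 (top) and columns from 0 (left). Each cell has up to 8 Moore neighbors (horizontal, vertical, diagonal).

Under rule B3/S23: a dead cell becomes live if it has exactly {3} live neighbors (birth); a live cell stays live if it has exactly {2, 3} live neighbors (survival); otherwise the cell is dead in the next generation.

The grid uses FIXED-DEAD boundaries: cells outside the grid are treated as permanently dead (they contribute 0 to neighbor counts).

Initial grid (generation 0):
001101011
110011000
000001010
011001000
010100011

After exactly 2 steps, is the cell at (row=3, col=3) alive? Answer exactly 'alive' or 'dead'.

Simulating step by step:
Generation 0 (given above): 18 live cells
Generation 1: 20 live cells
011101100
011101011
101001000
011010011
010000000
Generation 2: 15 live cells
010101110
100001010
100001000
101100000
011000000

Cell (3,3) at generation 2: 1 -> alive

Answer: alive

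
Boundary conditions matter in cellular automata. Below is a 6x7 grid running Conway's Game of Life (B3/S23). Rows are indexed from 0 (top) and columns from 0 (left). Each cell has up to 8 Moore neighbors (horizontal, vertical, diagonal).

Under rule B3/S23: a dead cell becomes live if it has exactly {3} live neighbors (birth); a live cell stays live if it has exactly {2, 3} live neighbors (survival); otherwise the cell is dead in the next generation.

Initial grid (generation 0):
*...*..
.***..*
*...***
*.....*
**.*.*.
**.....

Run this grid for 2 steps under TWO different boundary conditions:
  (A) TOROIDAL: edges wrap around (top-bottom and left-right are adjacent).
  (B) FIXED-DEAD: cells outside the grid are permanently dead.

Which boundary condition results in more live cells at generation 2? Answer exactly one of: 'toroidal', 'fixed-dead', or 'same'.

Answer: fixed-dead

Derivation:
Under TOROIDAL boundary, generation 2:
.*..*..
.*.....
.*..*..
..*....
...*...
..*....
Population = 8

Under FIXED-DEAD boundary, generation 2:
*..*...
*....*.
*...*.*
..*..*.
*.*....
.**....
Population = 13

Comparison: toroidal=8, fixed-dead=13 -> fixed-dead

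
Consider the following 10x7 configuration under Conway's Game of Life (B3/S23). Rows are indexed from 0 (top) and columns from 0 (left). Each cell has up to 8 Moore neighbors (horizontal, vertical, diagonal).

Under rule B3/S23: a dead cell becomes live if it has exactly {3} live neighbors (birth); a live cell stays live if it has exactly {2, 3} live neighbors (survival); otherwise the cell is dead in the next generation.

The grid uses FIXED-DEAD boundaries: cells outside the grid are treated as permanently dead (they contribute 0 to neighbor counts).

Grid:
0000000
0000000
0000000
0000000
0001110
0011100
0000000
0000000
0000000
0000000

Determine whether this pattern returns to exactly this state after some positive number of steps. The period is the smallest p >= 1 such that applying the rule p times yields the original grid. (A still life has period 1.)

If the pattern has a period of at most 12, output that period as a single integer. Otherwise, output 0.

Simulating and comparing each generation to the original:
Gen 0 (original, given above): 6 live cells
Gen 1: 6 live cells, differs from original
Gen 2: 6 live cells, MATCHES original -> period = 2

Answer: 2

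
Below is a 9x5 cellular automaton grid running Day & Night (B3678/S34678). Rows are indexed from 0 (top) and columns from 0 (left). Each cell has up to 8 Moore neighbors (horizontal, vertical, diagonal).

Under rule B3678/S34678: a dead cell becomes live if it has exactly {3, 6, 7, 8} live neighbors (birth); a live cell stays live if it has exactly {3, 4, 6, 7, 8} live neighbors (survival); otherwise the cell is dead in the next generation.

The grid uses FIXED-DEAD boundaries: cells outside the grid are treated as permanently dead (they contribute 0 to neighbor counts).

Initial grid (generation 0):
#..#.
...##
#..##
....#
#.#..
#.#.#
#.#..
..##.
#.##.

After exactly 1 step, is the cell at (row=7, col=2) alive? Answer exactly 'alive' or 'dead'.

Simulating step by step:
Generation 0 (given above): 20 live cells
Generation 1: 14 live cells
....#
..###
...##
.#...
.....
.#...
..#..
..##.
.###.

Cell (7,2) at generation 1: 1 -> alive

Answer: alive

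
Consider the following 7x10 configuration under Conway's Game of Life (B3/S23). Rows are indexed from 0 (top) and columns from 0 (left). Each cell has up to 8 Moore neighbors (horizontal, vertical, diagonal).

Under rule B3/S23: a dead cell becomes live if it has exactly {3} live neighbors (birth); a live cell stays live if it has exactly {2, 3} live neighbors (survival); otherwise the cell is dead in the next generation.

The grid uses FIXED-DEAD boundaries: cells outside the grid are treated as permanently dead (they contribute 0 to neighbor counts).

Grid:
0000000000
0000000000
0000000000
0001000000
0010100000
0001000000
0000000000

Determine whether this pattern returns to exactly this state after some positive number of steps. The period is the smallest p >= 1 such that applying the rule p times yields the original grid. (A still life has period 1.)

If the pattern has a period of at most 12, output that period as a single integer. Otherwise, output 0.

Answer: 1

Derivation:
Simulating and comparing each generation to the original:
Gen 0 (original, given above): 4 live cells
Gen 1: 4 live cells, MATCHES original -> period = 1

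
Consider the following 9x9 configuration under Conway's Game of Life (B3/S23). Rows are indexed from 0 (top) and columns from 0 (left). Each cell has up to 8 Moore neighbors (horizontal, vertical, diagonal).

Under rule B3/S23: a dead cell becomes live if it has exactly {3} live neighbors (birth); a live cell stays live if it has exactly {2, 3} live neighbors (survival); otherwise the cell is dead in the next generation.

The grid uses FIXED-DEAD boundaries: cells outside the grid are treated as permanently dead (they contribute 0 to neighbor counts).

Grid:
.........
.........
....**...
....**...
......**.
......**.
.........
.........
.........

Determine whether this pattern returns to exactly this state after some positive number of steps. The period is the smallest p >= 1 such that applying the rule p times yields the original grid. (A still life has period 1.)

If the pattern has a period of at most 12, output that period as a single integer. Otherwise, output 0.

Simulating and comparing each generation to the original:
Gen 0 (original, given above): 8 live cells
Gen 1: 6 live cells, differs from original
Gen 2: 8 live cells, MATCHES original -> period = 2

Answer: 2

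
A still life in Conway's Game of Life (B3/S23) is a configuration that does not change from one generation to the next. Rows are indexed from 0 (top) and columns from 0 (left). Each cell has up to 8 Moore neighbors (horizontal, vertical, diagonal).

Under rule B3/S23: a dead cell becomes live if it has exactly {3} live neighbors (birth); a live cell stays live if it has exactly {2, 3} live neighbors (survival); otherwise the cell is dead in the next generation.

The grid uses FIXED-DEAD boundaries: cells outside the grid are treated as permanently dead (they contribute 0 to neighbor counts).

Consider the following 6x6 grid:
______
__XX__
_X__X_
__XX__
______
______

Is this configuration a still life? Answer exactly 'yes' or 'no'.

Answer: yes

Derivation:
Compute generation 1 and compare to generation 0 (given above):
Generation 1:
______
__XX__
_X__X_
__XX__
______
______
The grids are IDENTICAL -> still life.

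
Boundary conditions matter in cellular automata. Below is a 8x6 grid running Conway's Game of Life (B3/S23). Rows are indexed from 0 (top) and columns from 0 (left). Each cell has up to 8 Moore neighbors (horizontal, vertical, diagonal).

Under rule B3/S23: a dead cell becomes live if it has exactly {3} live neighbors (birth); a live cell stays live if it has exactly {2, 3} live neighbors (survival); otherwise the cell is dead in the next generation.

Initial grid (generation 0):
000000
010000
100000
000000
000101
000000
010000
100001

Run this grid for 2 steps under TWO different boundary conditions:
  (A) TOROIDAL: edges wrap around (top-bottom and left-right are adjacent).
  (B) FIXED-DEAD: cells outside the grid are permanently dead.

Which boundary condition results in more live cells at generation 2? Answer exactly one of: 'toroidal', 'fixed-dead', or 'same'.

Answer: toroidal

Derivation:
Under TOROIDAL boundary, generation 2:
000000
000000
000000
000000
000000
000000
000000
110001
Population = 3

Under FIXED-DEAD boundary, generation 2:
000000
000000
000000
000000
000000
000000
000000
000000
Population = 0

Comparison: toroidal=3, fixed-dead=0 -> toroidal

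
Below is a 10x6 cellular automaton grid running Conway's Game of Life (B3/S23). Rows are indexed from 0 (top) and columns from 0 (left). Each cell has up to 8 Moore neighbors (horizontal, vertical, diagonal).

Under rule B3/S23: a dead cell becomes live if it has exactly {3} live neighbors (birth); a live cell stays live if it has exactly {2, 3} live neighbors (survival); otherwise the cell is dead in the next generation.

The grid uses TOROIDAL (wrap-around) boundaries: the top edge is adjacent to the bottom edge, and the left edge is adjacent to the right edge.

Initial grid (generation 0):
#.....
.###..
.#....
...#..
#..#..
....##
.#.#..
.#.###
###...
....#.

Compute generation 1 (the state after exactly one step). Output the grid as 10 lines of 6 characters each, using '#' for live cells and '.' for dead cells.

Simulating step by step:
Generation 0 (given above): 20 live cells
Generation 1: 25 live cells
(generation 1 grid is the final answer)

Answer: .###..
###...
.#.#..
..#...
...#.#
#.####
...#..
...###
###...
#....#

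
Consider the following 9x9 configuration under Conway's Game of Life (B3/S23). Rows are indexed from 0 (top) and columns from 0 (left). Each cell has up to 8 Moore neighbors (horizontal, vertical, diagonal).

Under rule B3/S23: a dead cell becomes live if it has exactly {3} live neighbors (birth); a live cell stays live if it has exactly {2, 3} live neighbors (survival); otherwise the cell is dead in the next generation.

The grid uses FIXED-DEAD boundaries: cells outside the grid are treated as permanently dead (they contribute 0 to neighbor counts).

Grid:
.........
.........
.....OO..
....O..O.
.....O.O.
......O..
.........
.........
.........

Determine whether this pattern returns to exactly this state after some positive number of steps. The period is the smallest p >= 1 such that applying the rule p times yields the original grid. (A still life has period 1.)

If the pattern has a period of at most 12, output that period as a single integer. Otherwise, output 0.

Simulating and comparing each generation to the original:
Gen 0 (original, given above): 7 live cells
Gen 1: 7 live cells, MATCHES original -> period = 1

Answer: 1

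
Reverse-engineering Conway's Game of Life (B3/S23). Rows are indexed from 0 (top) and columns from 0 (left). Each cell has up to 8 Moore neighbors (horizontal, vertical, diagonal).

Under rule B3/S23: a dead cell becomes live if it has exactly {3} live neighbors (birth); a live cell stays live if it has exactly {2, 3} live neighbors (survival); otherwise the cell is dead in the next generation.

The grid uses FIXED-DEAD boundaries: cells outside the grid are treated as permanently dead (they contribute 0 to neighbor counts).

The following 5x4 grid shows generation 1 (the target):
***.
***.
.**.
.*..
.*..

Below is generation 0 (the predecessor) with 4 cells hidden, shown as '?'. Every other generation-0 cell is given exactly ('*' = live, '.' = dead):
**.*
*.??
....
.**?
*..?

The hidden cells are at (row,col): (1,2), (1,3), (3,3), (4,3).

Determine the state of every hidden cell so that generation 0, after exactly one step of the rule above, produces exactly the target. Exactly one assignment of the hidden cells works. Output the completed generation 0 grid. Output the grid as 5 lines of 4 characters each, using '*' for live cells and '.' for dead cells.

Hidden generation-0 cells (in order): (1,2), (1,3), (3,3), (4,3).
A hidden cell only influences target cells in its own 3x3 neighborhood. Try each of the 2^4 = 16 assignments, step the completed generation 0 forward once under B3/S23, and compare with the target:
  (1,2)=. (1,3)=. (3,3)=. (4,3)=. -> step gives (0,2)='.' but target has '*' -> reject
  (1,2)=. (1,3)=. (3,3)=. (4,3)=* -> step gives (0,2)='.' but target has '*' -> reject
  (1,2)=. (1,3)=. (3,3)=* (4,3)=. -> step gives (0,2)='.' but target has '*' -> reject
  (1,2)=. (1,3)=. (3,3)=* (4,3)=* -> step gives (0,2)='.' but target has '*' -> reject
  (1,2)=. (1,3)=* (3,3)=. (4,3)=. -> step reproduces the target at every cell -> ACCEPT
  (1,2)=. (1,3)=* (3,3)=. (4,3)=* -> step gives (3,2)='*' but target has '.' -> reject
  (1,2)=. (1,3)=* (3,3)=* (4,3)=. -> step gives (2,2)='.' but target has '*' -> reject
  (1,2)=. (1,3)=* (3,3)=* (4,3)=* -> step gives (2,2)='.' but target has '*' -> reject
  (1,2)=* (1,3)=. (3,3)=. (4,3)=. -> step gives (1,1)='.' but target has '*' -> reject
  (1,2)=* (1,3)=. (3,3)=. (4,3)=* -> step gives (1,1)='.' but target has '*' -> reject
  (1,2)=* (1,3)=. (3,3)=* (4,3)=. -> step gives (1,1)='.' but target has '*' -> reject
  (1,2)=* (1,3)=. (3,3)=* (4,3)=* -> step gives (1,1)='.' but target has '*' -> reject
  (1,2)=* (1,3)=* (3,3)=. (4,3)=. -> step gives (0,2)='.' but target has '*' -> reject
  (1,2)=* (1,3)=* (3,3)=. (4,3)=* -> step gives (0,2)='.' but target has '*' -> reject
  (1,2)=* (1,3)=* (3,3)=* (4,3)=. -> step gives (0,2)='.' but target has '*' -> reject
  (1,2)=* (1,3)=* (3,3)=* (4,3)=* -> step gives (0,2)='.' but target has '*' -> reject
Unique solution: (1,2)=dead, (1,3)=live, (3,3)=dead, (4,3)=dead.
Check: live-neighbor counts of every cell in the completed generation 0:
2231
2331
2332
2211
1321
Applying B3/S23 to generation 0 with these counts gives:
***.
***.
.**.
.*..
.*..
which matches the target exactly.

Answer: **.*
*..*
....
.**.
*...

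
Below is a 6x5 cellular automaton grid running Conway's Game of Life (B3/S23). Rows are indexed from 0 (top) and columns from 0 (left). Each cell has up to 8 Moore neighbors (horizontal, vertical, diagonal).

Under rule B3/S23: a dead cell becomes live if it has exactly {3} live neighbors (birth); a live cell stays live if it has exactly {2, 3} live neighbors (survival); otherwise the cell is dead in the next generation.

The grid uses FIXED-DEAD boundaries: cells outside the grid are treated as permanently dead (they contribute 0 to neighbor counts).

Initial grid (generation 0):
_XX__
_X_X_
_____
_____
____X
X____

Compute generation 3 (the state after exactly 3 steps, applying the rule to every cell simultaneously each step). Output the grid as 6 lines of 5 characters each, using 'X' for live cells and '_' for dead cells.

Answer: _XX__
_XX__
_____
_____
_____
_____

Derivation:
Simulating step by step:
Generation 0 (given above): 6 live cells
Generation 1: 3 live cells
_XX__
_X___
_____
_____
_____
_____
Generation 2: 4 live cells
_XX__
_XX__
_____
_____
_____
_____
Generation 3: 4 live cells
(generation 3 grid is the final answer)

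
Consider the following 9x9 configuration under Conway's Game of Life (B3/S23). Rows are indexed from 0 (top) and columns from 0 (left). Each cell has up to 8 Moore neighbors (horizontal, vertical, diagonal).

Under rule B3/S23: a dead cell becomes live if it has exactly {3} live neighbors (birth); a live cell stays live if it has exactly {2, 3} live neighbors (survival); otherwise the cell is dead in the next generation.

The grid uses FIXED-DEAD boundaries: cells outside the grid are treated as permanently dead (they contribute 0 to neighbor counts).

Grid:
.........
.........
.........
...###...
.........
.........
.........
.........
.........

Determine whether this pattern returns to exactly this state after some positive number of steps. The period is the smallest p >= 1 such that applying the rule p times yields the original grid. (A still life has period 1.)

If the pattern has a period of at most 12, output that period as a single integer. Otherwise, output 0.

Simulating and comparing each generation to the original:
Gen 0 (original, given above): 3 live cells
Gen 1: 3 live cells, differs from original
Gen 2: 3 live cells, MATCHES original -> period = 2

Answer: 2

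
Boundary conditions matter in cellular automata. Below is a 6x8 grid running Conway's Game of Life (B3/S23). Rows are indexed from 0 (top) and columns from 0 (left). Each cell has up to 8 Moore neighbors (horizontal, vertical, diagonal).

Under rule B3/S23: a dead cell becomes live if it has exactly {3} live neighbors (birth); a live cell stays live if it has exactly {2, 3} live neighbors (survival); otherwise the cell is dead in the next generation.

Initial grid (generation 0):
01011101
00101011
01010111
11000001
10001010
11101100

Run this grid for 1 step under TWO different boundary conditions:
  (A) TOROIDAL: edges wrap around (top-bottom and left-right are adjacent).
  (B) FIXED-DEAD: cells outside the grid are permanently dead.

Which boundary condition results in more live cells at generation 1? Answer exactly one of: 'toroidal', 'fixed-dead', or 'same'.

Under TOROIDAL boundary, generation 1:
00000001
01000000
01011100
01101000
00111010
00100000
Population = 14

Under FIXED-DEAD boundary, generation 1:
00111101
01000000
11011100
11101001
00111010
11011100
Population = 25

Comparison: toroidal=14, fixed-dead=25 -> fixed-dead

Answer: fixed-dead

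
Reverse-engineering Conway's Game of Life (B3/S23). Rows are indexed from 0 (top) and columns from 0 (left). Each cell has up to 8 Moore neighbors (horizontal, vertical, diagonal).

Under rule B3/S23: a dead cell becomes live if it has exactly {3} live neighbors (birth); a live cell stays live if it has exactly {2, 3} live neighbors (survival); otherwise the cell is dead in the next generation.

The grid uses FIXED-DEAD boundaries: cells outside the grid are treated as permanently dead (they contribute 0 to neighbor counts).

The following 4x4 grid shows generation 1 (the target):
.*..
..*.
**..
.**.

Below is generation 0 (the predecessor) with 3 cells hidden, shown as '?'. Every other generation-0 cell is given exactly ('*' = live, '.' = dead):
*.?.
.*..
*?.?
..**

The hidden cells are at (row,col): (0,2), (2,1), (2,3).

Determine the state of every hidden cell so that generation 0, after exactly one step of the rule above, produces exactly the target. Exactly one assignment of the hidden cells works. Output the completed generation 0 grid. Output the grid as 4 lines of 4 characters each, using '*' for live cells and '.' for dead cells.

Answer: *.*.
.*..
**..
..**

Derivation:
Hidden generation-0 cells (in order): (0,2), (2,1), (2,3).
A hidden cell only influences target cells in its own 3x3 neighborhood. Try each of the 2^3 = 8 assignments, step the completed generation 0 forward once under B3/S23, and compare with the target:
  (0,2)=. (2,1)=. (2,3)=. -> step gives (0,1)='.' but target has '*' -> reject
  (0,2)=. (2,1)=. (2,3)=* -> step gives (0,1)='.' but target has '*' -> reject
  (0,2)=. (2,1)=* (2,3)=. -> step gives (0,1)='.' but target has '*' -> reject
  (0,2)=. (2,1)=* (2,3)=* -> step gives (0,1)='.' but target has '*' -> reject
  (0,2)=* (2,1)=. (2,3)=. -> step gives (1,0)='*' but target has '.' -> reject
  (0,2)=* (2,1)=. (2,3)=* -> step gives (1,0)='*' but target has '.' -> reject
  (0,2)=* (2,1)=* (2,3)=. -> step reproduces the target at every cell -> ACCEPT
  (0,2)=* (2,1)=* (2,3)=* -> step gives (1,2)='.' but target has '*' -> reject
Unique solution: (0,2)=live, (2,1)=live, (2,3)=dead.
Check: live-neighbor counts of every cell in the completed generation 0:
1311
4431
2342
2321
Applying B3/S23 to generation 0 with these counts gives:
.*..
..*.
**..
.**.
which matches the target exactly.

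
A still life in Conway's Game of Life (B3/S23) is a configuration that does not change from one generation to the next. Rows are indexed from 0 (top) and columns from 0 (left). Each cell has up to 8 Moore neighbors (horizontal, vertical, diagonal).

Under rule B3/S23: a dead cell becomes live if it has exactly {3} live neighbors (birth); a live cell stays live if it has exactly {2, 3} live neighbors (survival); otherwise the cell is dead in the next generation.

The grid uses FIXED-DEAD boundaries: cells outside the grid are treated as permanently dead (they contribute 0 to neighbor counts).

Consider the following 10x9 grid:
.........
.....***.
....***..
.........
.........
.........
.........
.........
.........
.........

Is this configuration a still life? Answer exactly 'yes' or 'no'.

Compute generation 1 and compare to generation 0 (given above):
Generation 1:
......*..
....*..*.
....*..*.
.....*...
.........
.........
.........
.........
.........
.........
Cell (0,6) differs: gen0=0 vs gen1=1 -> NOT a still life.

Answer: no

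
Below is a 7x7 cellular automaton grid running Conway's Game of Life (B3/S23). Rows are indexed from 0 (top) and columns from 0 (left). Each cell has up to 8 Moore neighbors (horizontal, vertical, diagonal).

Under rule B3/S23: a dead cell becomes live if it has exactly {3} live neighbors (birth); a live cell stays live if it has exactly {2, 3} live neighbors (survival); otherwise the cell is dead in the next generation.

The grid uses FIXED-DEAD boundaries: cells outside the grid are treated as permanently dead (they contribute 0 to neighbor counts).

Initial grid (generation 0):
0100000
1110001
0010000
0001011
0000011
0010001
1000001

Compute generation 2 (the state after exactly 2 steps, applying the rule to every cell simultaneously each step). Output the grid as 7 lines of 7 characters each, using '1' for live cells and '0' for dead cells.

Simulating step by step:
Generation 0 (given above): 15 live cells
Generation 1: 14 live cells
1110000
1010000
0011011
0000111
0000100
0000001
0000000
Generation 2: 10 live cells
(generation 2 grid is the final answer)

Answer: 1010000
1000000
0111001
0000001
0000101
0000000
0000000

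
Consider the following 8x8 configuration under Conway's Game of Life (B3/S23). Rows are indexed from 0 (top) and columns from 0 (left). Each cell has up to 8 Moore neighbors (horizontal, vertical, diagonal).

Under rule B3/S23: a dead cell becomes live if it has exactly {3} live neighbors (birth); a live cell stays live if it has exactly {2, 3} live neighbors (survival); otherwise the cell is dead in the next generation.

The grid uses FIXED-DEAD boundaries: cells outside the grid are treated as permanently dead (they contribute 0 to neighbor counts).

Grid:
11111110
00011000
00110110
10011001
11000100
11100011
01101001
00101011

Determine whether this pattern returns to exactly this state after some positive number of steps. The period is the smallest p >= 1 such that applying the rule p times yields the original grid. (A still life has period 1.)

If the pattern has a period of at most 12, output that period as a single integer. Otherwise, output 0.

Simulating and comparing each generation to the original:
Gen 0 (original, given above): 33 live cells
Gen 1: 22 live cells, differs from original
Gen 2: 18 live cells, differs from original
Gen 3: 15 live cells, differs from original
Gen 4: 20 live cells, differs from original
Gen 5: 11 live cells, differs from original
Gen 6: 4 live cells, differs from original
Gen 7: 6 live cells, differs from original
Gen 8: 6 live cells, differs from original
Gen 9: 6 live cells, differs from original
Gen 10: 7 live cells, differs from original
Gen 11: 7 live cells, differs from original
Gen 12: 7 live cells, differs from original
No period found within 12 steps.

Answer: 0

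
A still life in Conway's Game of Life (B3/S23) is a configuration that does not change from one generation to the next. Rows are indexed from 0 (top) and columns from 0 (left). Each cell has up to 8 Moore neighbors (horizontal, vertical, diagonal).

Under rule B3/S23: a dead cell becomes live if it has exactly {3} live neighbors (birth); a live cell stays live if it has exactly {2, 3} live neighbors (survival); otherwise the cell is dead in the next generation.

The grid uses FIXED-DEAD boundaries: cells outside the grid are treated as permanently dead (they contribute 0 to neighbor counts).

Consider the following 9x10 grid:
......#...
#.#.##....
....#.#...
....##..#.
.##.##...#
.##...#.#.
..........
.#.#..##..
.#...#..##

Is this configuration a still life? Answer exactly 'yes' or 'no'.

Compute generation 1 and compare to generation 0 (given above):
Generation 1:
.....#....
...##.#...
......#...
......#...
.##.#.####
.###.#....
.#....#...
..#...###.
..#...###.
Cell (0,5) differs: gen0=0 vs gen1=1 -> NOT a still life.

Answer: no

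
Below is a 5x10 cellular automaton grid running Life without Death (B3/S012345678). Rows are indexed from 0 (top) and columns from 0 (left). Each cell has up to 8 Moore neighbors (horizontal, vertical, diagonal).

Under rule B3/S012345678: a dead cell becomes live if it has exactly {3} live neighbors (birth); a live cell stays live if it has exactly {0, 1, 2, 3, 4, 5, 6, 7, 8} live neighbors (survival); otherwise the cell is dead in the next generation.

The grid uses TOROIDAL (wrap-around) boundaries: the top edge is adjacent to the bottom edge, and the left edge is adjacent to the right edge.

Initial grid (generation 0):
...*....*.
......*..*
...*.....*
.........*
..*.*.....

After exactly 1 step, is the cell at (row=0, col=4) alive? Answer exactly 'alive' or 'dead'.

Answer: dead

Derivation:
Simulating step by step:
Generation 0 (given above): 9 live cells
Generation 1: 14 live cells
...*....*.
......*.**
*..*....**
...*.....*
..***.....

Cell (0,4) at generation 1: 0 -> dead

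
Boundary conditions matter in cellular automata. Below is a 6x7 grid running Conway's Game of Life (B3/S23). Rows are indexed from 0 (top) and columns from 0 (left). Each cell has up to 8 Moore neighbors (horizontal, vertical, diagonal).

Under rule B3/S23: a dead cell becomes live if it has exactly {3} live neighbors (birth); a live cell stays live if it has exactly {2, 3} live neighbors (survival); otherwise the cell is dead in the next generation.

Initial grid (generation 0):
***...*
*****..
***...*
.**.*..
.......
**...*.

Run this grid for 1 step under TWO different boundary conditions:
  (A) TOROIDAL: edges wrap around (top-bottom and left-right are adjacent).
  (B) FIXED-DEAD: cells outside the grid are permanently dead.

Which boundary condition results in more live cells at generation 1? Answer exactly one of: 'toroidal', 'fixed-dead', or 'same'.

Answer: toroidal

Derivation:
Under TOROIDAL boundary, generation 1:
....**.
.....*.
....***
..**...
*.*....
..*....
Population = 11

Under FIXED-DEAD boundary, generation 1:
*......
.....*.
....**.
*.**...
*.*....
.......
Population = 9

Comparison: toroidal=11, fixed-dead=9 -> toroidal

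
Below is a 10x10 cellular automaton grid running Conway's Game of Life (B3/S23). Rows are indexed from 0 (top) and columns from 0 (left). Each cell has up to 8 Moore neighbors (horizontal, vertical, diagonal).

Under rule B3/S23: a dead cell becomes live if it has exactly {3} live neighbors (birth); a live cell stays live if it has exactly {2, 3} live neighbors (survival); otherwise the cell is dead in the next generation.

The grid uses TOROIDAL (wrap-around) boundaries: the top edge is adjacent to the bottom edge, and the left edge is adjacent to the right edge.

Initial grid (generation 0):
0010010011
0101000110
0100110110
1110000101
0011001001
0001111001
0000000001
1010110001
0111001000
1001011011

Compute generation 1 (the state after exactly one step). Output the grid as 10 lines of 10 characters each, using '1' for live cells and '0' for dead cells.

Simulating step by step:
Generation 0 (given above): 43 live cells
Generation 1: 41 live cells
(generation 1 grid is the final answer)

Answer: 0111010000
1101010000
0001100000
0000110101
0000001101
1011111011
0000001011
1010110001
0000001110
1001011010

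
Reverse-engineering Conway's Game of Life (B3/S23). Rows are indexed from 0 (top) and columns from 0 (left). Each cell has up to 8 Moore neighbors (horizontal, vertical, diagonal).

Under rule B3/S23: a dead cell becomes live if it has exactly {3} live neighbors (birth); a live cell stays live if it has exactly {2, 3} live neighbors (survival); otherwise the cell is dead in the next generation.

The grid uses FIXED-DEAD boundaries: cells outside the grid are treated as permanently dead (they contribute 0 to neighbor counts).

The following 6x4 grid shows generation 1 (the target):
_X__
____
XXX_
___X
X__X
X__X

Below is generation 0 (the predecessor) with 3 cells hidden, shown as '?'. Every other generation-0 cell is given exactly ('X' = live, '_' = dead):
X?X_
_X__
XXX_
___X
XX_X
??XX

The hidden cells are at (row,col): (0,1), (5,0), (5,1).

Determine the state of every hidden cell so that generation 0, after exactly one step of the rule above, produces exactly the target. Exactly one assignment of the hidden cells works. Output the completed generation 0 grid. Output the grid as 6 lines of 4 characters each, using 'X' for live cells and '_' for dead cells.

Hidden generation-0 cells (in order): (0,1), (5,0), (5,1).
A hidden cell only influences target cells in its own 3x3 neighborhood. Try each of the 2^3 = 8 assignments, step the completed generation 0 forward once under B3/S23, and compare with the target:
  (0,1)=_ (5,0)=_ (5,1)=_ -> step gives (4,0)='_' but target has 'X' -> reject
  (0,1)=_ (5,0)=_ (5,1)=X -> step gives (4,1)='X' but target has '_' -> reject
  (0,1)=_ (5,0)=X (5,1)=_ -> step gives (4,1)='X' but target has '_' -> reject
  (0,1)=_ (5,0)=X (5,1)=X -> step reproduces the target at every cell -> ACCEPT
  (0,1)=X (5,0)=_ (5,1)=_ -> step gives (0,0)='X' but target has '_' -> reject
  (0,1)=X (5,0)=_ (5,1)=X -> step gives (0,0)='X' but target has '_' -> reject
  (0,1)=X (5,0)=X (5,1)=_ -> step gives (0,0)='X' but target has '_' -> reject
  (0,1)=X (5,0)=X (5,1)=X -> step gives (0,0)='X' but target has '_' -> reject
Unique solution: (0,1)=dead, (5,0)=live, (5,1)=live.
Check: live-neighbor counts of every cell in the completed generation 0:
1311
4542
2332
4552
3463
3442
Applying B3/S23 to generation 0 with these counts gives:
_X__
____
XXX_
___X
X__X
X__X
which matches the target exactly.

Answer: X_X_
_X__
XXX_
___X
XX_X
XXXX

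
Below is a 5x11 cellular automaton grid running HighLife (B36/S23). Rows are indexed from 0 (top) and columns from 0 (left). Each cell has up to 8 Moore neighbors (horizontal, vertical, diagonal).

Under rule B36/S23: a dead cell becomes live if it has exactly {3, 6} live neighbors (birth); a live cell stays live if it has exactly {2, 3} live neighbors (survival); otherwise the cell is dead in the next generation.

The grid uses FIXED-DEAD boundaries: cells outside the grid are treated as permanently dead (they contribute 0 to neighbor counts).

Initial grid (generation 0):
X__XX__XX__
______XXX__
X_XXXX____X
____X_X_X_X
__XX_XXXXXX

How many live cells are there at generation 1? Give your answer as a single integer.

Answer: 22

Derivation:
Simulating step by step:
Generation 0 (given above): 26 live cells
Generation 1: 22 live cells
______X_X__
_XX___X_XX_
___XX___X__
_X_X_X__XXX
___XXXX_X_X
Population at generation 1: 22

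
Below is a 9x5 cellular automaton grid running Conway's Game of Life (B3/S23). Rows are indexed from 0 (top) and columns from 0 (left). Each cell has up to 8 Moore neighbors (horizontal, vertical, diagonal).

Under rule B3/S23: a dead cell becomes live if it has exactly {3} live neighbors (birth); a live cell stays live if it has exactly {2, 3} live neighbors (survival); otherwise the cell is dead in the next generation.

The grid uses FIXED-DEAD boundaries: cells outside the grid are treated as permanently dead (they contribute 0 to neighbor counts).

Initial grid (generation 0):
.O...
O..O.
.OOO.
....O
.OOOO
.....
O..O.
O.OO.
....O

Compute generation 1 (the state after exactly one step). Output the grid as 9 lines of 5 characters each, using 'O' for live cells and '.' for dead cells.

Simulating step by step:
Generation 0 (given above): 17 live cells
Generation 1: 20 live cells
(generation 1 grid is the final answer)

Answer: .....
O..O.
.OOOO
....O
..OOO
.O..O
.OOO.
.OOOO
...O.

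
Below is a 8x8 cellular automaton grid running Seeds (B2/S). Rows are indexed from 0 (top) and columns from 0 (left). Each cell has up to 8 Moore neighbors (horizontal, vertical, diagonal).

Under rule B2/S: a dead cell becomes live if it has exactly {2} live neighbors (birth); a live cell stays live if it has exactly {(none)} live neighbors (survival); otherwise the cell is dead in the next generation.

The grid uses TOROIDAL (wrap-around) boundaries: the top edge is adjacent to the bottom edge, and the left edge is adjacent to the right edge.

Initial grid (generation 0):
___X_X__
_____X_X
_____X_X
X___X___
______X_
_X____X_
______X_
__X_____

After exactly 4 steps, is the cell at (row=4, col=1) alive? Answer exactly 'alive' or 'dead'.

Simulating step by step:
Generation 0 (given above): 13 live cells
Generation 1: 12 live cells
__X_____
X_______
________
________
XX______
________
_XX__X_X
___XXXX_
Generation 2: 11 live cells
_X____XX
_X______
________
XX______
________
______XX
X_______
X______X
Generation 3: 9 live cells
__X_____
__X___XX
__X_____
________
_X____X_
X_______
_X______
________
Generation 4: 17 live cells
_X_X__XX
________
_X_X__XX
_XX_____
X______X
__X____X
X_______
_XX_____

Cell (4,1) at generation 4: 0 -> dead

Answer: dead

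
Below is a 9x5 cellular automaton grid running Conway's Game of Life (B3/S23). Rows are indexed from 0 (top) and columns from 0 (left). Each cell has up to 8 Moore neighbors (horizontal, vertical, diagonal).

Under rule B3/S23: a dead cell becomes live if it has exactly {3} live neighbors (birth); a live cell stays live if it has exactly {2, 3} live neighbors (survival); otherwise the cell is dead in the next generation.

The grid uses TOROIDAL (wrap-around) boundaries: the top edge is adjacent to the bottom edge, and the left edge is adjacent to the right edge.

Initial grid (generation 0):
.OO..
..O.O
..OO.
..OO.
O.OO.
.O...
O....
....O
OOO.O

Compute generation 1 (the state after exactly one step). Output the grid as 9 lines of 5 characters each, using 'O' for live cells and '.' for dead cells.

Simulating step by step:
Generation 0 (given above): 18 live cells
Generation 1: 14 live cells
(generation 1 grid is the final answer)

Answer: ....O
.....
.O..O
.....
...OO
OOO.O
O....
...OO
..O.O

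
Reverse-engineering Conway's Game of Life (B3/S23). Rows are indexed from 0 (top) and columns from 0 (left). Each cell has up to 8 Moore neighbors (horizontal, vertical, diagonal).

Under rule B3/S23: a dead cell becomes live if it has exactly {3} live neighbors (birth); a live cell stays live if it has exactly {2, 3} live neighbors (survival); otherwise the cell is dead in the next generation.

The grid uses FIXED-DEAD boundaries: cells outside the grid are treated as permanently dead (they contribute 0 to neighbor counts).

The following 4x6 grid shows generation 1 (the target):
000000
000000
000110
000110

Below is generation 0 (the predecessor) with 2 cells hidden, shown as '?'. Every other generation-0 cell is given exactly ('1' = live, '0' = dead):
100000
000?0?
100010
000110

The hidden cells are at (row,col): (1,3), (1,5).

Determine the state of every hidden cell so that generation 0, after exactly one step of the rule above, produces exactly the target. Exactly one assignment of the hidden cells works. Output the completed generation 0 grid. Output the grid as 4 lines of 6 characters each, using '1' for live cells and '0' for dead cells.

Answer: 100000
000000
100010
000110

Derivation:
Hidden generation-0 cells (in order): (1,3), (1,5).
A hidden cell only influences target cells in its own 3x3 neighborhood. Try each of the 2^2 = 4 assignments, step the completed generation 0 forward once under B3/S23, and compare with the target:
  (1,3)=0 (1,5)=0 -> step reproduces the target at every cell -> ACCEPT
  (1,3)=0 (1,5)=1 -> step gives (2,5)='1' but target has '0' -> reject
  (1,3)=1 (1,5)=0 -> step gives (2,3)='0' but target has '1' -> reject
  (1,3)=1 (1,5)=1 -> step gives (1,4)='1' but target has '0' -> reject
Unique solution: (1,3)=dead, (1,5)=dead.
Check: live-neighbor counts of every cell in the completed generation 0:
010000
220111
011322
111222
Applying B3/S23 to generation 0 with these counts gives:
000000
000000
000110
000110
which matches the target exactly.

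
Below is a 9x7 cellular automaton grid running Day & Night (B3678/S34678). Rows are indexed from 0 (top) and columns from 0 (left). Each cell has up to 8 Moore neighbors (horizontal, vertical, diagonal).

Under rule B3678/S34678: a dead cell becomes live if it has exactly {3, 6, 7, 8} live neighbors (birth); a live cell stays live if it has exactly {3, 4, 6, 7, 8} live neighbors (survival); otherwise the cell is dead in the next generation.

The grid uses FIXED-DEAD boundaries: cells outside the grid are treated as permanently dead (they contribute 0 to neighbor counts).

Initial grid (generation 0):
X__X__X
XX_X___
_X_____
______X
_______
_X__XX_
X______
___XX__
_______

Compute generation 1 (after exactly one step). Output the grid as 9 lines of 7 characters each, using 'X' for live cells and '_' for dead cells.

Answer: _XX____
XX_____
X_X____
_______
_____X_
_______
___X_X_
_______
_______

Derivation:
Simulating step by step:
Generation 0 (given above): 14 live cells
Generation 1: 9 live cells
(generation 1 grid is the final answer)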